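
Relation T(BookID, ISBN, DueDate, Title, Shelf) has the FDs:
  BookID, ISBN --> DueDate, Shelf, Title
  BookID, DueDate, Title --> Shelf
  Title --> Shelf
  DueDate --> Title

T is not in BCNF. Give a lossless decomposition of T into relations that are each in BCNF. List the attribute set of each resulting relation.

{BookID, DueDate, ISBN}; {DueDate, Title}; {Shelf, Title}

Candidate key of the original relation: {BookID, ISBN}.
In {BookID, DueDate, ISBN, Shelf, Title}, {BookID, DueDate, Title} is not a superkey ({BookID, DueDate, Title}⁺ restricted to this set is {BookID, DueDate, Shelf, Title}), so split on BookID, DueDate, Title --> Shelf into {BookID, DueDate, Shelf, Title} and {BookID, DueDate, ISBN, Title}.
In {BookID, DueDate, Shelf, Title}, {Title} is not a superkey ({Title}⁺ restricted to this set is {Shelf, Title}), so split on Title --> Shelf into {Shelf, Title} and {BookID, DueDate, Title}.
{Shelf, Title} is in BCNF.
In {BookID, DueDate, Title}, {DueDate} is not a superkey ({DueDate}⁺ restricted to this set is {DueDate, Title}), so split on DueDate --> Title into {DueDate, Title} and {BookID, DueDate}.
{DueDate, Title} is in BCNF.
{BookID, DueDate} is in BCNF.
In {BookID, DueDate, ISBN, Title}, {DueDate} is not a superkey ({DueDate}⁺ restricted to this set is {DueDate, Title}), so split on DueDate --> Title into {DueDate, Title} and {BookID, DueDate, ISBN}.
{DueDate, Title} is in BCNF.
{BookID, DueDate, ISBN} is in BCNF.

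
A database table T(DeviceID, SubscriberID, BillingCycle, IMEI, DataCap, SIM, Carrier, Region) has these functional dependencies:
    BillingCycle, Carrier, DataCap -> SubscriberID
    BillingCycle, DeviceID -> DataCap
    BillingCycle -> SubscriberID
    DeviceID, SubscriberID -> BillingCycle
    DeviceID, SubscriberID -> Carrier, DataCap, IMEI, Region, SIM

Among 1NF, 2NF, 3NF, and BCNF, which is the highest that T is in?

Candidate keys: {BillingCycle, DeviceID}, {DeviceID, SubscriberID}. Prime attributes: {BillingCycle, DeviceID, SubscriberID}.
For BillingCycle, Carrier, DataCap -> SubscriberID we have {BillingCycle, Carrier, DataCap}⁺ = {BillingCycle, Carrier, DataCap, SubscriberID}; {BillingCycle, Carrier, DataCap} is not a superkey, so BCNF fails.
But every attribute on its right side ({SubscriberID}) is prime, and the same holds for every other non-superkey FD, so 3NF still holds.

3NF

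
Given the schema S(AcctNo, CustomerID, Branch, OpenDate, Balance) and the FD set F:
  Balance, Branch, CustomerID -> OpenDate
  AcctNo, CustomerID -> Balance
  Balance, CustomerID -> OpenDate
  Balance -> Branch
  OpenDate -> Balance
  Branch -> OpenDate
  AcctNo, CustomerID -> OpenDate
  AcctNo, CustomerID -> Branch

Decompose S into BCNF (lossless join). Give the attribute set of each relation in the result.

Candidate key of the original relation: {AcctNo, CustomerID}.
Within {AcctNo, Balance, Branch, CustomerID, OpenDate}: {Balance, Branch, CustomerID}⁺ ∩ {AcctNo, Balance, Branch, CustomerID, OpenDate} = {Balance, Branch, CustomerID, OpenDate}, not the whole set, so Balance, Branch, CustomerID -> OpenDate violates BCNF; decompose into {Balance, Branch, CustomerID, OpenDate} and {AcctNo, Balance, Branch, CustomerID}.
Within {Balance, Branch, CustomerID, OpenDate}: {Balance}⁺ ∩ {Balance, Branch, CustomerID, OpenDate} = {Balance, Branch, OpenDate}, not the whole set, so Balance -> Branch, OpenDate violates BCNF; decompose into {Balance, Branch, OpenDate} and {Balance, CustomerID}.
{Balance, Branch, OpenDate} is in BCNF.
{Balance, CustomerID} is in BCNF.
Within {AcctNo, Balance, Branch, CustomerID}: {Balance, CustomerID}⁺ ∩ {AcctNo, Balance, Branch, CustomerID} = {Balance, Branch, CustomerID}, not the whole set, so Balance, CustomerID -> Branch violates BCNF; decompose into {Balance, Branch, CustomerID} and {AcctNo, Balance, CustomerID}.
Within {Balance, Branch, CustomerID}: {Balance}⁺ ∩ {Balance, Branch, CustomerID} = {Balance, Branch}, not the whole set, so Balance -> Branch violates BCNF; decompose into {Balance, Branch} and {Balance, CustomerID}.
{Balance, Branch} is in BCNF.
{Balance, CustomerID} is in BCNF.
{AcctNo, Balance, CustomerID} is in BCNF.

{AcctNo, Balance, CustomerID}; {Balance, Branch, OpenDate}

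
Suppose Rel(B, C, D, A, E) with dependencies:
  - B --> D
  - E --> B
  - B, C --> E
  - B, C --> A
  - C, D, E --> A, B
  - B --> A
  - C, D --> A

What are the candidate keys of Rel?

{B, C}, {C, E}

{C} never appears on the right of any FD, so every key must include it.
{B, C} is a candidate key since {B, C}⁺ = {A, B, C, D, E} covers every attribute.
{C, E} is a candidate key since {C, E}⁺ = {A, B, C, D, E} covers every attribute.
These are minimal and exhaustive — every other superkey contains one of them.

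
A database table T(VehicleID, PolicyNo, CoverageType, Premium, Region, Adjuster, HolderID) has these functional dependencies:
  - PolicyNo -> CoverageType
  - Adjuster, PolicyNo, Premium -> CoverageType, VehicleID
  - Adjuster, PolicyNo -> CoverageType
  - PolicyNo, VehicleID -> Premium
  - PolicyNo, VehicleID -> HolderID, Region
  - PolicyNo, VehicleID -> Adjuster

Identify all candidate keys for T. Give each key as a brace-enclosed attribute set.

No FD produces {PolicyNo}, so it must be in every candidate key.
{PolicyNo, VehicleID} is a candidate key since {PolicyNo, VehicleID}⁺ = {Adjuster, CoverageType, HolderID, PolicyNo, Premium, Region, VehicleID} covers every attribute.
{Adjuster, PolicyNo, Premium} is a candidate key since {Adjuster, PolicyNo, Premium}⁺ = {Adjuster, CoverageType, HolderID, PolicyNo, Premium, Region, VehicleID} covers every attribute.
Any other superkey properly contains one of these, so there are no further candidate keys.

{Adjuster, PolicyNo, Premium}, {PolicyNo, VehicleID}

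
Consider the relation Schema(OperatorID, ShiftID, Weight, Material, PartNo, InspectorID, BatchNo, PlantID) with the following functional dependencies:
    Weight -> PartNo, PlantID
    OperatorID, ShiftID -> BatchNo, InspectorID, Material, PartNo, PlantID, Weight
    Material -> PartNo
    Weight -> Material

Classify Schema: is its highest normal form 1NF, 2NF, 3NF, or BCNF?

Candidate key: {OperatorID, ShiftID}. Prime attributes: {OperatorID, ShiftID}.
Weight -> PartNo, PlantID: {Weight}⁺ = {Material, PartNo, PlantID, Weight}, which is not all of the attributes, so the left side is not a superkey — BCNF is violated.
Weight -> PartNo, PlantID has non-prime {PartNo, PlantID} on the right and a non-superkey on the left, so 3NF fails.
No non-prime attribute depends on a proper subset of any candidate key, so 2NF holds.

2NF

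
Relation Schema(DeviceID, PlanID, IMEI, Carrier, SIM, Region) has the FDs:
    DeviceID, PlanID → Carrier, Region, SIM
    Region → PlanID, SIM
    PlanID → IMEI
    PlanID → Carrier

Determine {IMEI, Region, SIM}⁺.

Start with {IMEI, Region, SIM}.
Region → PlanID, SIM applies; add {PlanID} → now {IMEI, PlanID, Region, SIM}.
PlanID → Carrier applies; add {Carrier} → now {Carrier, IMEI, PlanID, Region, SIM}.
No further FD applies.

{Carrier, IMEI, PlanID, Region, SIM}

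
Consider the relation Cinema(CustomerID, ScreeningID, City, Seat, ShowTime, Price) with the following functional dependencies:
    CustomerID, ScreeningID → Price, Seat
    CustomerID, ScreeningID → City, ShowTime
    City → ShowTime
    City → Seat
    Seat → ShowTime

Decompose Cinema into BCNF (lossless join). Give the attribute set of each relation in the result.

{City, CustomerID, Price, ScreeningID}; {City, Seat}; {Seat, ShowTime}

Candidate key of the original relation: {CustomerID, ScreeningID}.
{City, CustomerID, Price, ScreeningID, Seat, ShowTime}: {City} determines {City, Seat, ShowTime} here but is not a superkey — split on City → Seat, ShowTime, giving {City, Seat, ShowTime} and {City, CustomerID, Price, ScreeningID}.
{City, Seat, ShowTime}: {Seat} determines {Seat, ShowTime} here but is not a superkey — split on Seat → ShowTime, giving {Seat, ShowTime} and {City, Seat}.
{Seat, ShowTime} is in BCNF.
{City, Seat} is in BCNF.
{City, CustomerID, Price, ScreeningID} is in BCNF.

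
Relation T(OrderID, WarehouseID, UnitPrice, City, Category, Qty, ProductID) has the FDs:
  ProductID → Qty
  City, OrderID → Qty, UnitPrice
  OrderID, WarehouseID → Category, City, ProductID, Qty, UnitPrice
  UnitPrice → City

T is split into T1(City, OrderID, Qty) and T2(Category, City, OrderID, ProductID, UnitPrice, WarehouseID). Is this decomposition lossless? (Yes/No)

Common attributes: {City, OrderID}; their closure is {City, OrderID, Qty, UnitPrice}.
T1 is contained in that closure, so T1 ∩ T2 → T1 holds and the join is lossless.

Yes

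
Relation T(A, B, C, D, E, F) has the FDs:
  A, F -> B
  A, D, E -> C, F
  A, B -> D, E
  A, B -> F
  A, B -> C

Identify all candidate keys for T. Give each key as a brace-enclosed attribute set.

Attributes never on any right-hand side: {A} — every candidate key must contain it.
Closure of {A, B} is {A, B, C, D, E, F}, the whole schema; {A, B} is a candidate key.
Closure of {A, F} is {A, B, C, D, E, F}, the whole schema; {A, F} is a candidate key.
Closure of {A, D, E} is {A, B, C, D, E, F}, the whole schema; {A, D, E} is a candidate key.
No proper subset of any of these is a key, and no other minimal superkey exists.

{A, B}, {A, D, E}, {A, F}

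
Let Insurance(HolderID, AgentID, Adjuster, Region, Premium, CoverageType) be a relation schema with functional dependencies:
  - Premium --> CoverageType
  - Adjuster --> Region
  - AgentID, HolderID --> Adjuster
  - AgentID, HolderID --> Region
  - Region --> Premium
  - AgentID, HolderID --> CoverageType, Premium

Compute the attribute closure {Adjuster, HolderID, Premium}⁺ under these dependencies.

Start with {Adjuster, HolderID, Premium}.
Premium --> CoverageType applies; add {CoverageType} → now {Adjuster, CoverageType, HolderID, Premium}.
Adjuster --> Region applies; add {Region} → now {Adjuster, CoverageType, HolderID, Premium, Region}.
No further FD applies.

{Adjuster, CoverageType, HolderID, Premium, Region}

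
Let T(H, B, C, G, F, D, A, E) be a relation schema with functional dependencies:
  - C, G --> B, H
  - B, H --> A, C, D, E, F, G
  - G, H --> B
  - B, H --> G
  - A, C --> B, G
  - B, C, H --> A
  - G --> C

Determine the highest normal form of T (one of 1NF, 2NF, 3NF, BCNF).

BCNF

Candidate keys: {A, C}, {B, H}, {G}. Prime attributes: {A, B, C, G, H}.
The left-hand side of every FD is a superkey, so BCNF is satisfied.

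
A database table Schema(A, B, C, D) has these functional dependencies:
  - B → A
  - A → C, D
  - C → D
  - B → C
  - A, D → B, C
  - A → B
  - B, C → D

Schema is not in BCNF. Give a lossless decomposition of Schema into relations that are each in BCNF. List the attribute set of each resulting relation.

Candidate keys of the original relation: {A}, {B}.
Within {A, B, C, D}: {C}⁺ ∩ {A, B, C, D} = {C, D}, not the whole set, so C → D violates BCNF; decompose into {C, D} and {A, B, C}.
{C, D} has no BCNF violation.
{A, B, C} has no BCNF violation.

{A, B, C}; {C, D}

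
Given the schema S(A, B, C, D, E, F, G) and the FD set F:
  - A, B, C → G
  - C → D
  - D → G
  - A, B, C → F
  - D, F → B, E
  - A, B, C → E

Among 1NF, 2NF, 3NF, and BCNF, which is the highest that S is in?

Candidate keys: {A, B, C}, {A, C, F}. Prime attributes: {A, B, C, F}.
C → D: {C}⁺ = {C, D, G}, which is not all of the attributes, so the left side is not a superkey — BCNF is violated.
Because {D} is non-prime and the left side of C → D is not a superkey, the relation is not in 3NF.
The proper key subset {C} of {A, B, C} determines non-prime {D, G}, so the relation is not even in 2NF.

1NF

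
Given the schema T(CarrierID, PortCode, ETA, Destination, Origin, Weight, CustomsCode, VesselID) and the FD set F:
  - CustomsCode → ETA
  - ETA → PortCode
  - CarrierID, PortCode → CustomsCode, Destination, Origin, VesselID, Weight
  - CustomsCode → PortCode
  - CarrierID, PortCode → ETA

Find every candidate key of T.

{CarrierID, CustomsCode}, {CarrierID, ETA}, {CarrierID, PortCode}

No FD produces {CarrierID}, so it must be in every candidate key.
Closure of {CarrierID, CustomsCode} is {CarrierID, CustomsCode, Destination, ETA, Origin, PortCode, VesselID, Weight}, the whole schema; {CarrierID, CustomsCode} is a candidate key.
Closure of {CarrierID, ETA} is {CarrierID, CustomsCode, Destination, ETA, Origin, PortCode, VesselID, Weight}, the whole schema; {CarrierID, ETA} is a candidate key.
Closure of {CarrierID, PortCode} is {CarrierID, CustomsCode, Destination, ETA, Origin, PortCode, VesselID, Weight}, the whole schema; {CarrierID, PortCode} is a candidate key.
These are minimal and exhaustive — every other superkey contains one of them.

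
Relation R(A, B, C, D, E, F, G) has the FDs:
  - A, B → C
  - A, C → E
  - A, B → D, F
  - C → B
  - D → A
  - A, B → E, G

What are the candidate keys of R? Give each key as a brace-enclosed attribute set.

{A, B}⁺ = {A, B, C, D, E, F, G}, which is every attribute, so {A, B} is a candidate key.
{A, C}⁺ = {A, B, C, D, E, F, G}, which is every attribute, so {A, C} is a candidate key.
{B, D}⁺ = {A, B, C, D, E, F, G}, which is every attribute, so {B, D} is a candidate key.
{C, D}⁺ = {A, B, C, D, E, F, G}, which is every attribute, so {C, D} is a candidate key.
No proper subset of any of these is a key, and no other minimal superkey exists.

{A, B}, {A, C}, {B, D}, {C, D}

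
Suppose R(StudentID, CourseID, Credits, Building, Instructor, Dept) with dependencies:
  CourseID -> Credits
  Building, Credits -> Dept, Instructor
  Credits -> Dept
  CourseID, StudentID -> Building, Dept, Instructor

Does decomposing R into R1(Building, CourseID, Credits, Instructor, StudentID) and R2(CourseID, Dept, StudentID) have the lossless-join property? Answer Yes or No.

Yes

R1 ∩ R2 = {CourseID, StudentID}; its closure under F is {Building, CourseID, Credits, Dept, Instructor, StudentID}.
Since R1 ⊆ {Building, CourseID, Credits, Dept, Instructor, StudentID}, the intersection is a superkey of R1; the decomposition is lossless.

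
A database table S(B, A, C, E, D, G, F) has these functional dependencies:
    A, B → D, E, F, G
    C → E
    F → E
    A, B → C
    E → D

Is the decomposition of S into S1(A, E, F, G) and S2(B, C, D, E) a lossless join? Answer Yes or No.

S1 ∩ S2 = {E}; its closure under F is {D, E}.
The closure covers neither S1 nor S2 entirely; the join is not lossless.

No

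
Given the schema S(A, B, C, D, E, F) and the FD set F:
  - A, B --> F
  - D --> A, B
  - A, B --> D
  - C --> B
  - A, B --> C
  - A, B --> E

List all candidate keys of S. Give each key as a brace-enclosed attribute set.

{A, B}, {A, C}, {D}

{D}⁺ = {A, B, C, D, E, F} — all of the relation — so {D} is a candidate key.
{A, B}⁺ = {A, B, C, D, E, F} — all of the relation — so {A, B} is a candidate key.
{A, C}⁺ = {A, B, C, D, E, F} — all of the relation — so {A, C} is a candidate key.
No proper subset of any of these is a key, and no other minimal superkey exists.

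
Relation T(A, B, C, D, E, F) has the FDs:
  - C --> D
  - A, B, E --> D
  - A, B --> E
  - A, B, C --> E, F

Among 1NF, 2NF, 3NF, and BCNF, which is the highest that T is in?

1NF

Candidate key: {A, B, C}. Prime attributes: {A, B, C}.
For C --> D we have {C}⁺ = {C, D}; {C} is not a superkey, so BCNF fails.
C --> D has non-prime {D} on the right and a non-superkey on the left, so 3NF fails.
Since {C} ⊂ {A, B, C} and {C}⁺ ⊇ {D} with {D} non-prime, there is a partial dependency; 2NF fails.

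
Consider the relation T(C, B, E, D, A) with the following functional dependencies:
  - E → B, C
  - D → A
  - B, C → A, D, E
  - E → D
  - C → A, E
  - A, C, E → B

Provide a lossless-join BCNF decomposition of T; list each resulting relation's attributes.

{A, D}; {B, C, D, E}

Candidate keys of the original relation: {C}, {E}.
Within {A, B, C, D, E}: {D}⁺ ∩ {A, B, C, D, E} = {A, D}, not the whole set, so D → A violates BCNF; decompose into {A, D} and {B, C, D, E}.
{A, D} is in BCNF.
{B, C, D, E} is in BCNF.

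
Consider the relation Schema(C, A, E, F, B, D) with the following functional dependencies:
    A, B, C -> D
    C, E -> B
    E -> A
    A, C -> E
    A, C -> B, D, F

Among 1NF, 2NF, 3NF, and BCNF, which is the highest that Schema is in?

3NF

Candidate keys: {A, C}, {C, E}. Prime attributes: {A, C, E}.
For E -> A we have {E}⁺ = {A, E}; {E} is not a superkey, so BCNF fails.
Its right-hand attributes {A} are all prime, as are those of every other non-superkey FD — the relation is in 3NF.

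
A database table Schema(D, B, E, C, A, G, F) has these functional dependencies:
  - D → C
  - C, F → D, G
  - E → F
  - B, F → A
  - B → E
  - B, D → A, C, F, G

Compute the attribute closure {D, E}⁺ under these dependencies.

{C, D, E, F, G}

Start with {D, E}.
D → C applies; add {C} → now {C, D, E}.
E → F applies; add {F} → now {C, D, E, F}.
C, F → D, G applies; add {G} → now {C, D, E, F, G}.
No further FD applies.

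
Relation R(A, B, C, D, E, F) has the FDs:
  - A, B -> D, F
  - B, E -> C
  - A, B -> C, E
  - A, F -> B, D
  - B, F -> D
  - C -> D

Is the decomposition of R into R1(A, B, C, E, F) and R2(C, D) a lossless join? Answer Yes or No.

Common attributes: {C}; their closure is {C, D}.
Since R2 ⊆ {C, D}, the intersection is a superkey of R2; the decomposition is lossless.

Yes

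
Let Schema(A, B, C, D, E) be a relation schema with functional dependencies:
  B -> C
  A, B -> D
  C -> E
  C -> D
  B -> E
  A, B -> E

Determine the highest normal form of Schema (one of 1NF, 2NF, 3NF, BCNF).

Candidate key: {A, B}. Prime attributes: {A, B}.
B -> C: {B}⁺ = {B, C, D, E}, which is not all of the attributes, so the left side is not a superkey — BCNF is violated.
B -> C determines the non-prime attribute {C} from a non-superkey — 3NF is violated.
The proper key subset {B} of {A, B} determines non-prime {C, D, E}, so the relation is not even in 2NF.

1NF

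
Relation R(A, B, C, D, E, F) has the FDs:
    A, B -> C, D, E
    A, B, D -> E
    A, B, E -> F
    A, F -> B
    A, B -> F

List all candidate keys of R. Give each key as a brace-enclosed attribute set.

{A, B}, {A, F}

No FD produces {A}, so it must be in every candidate key.
Closure of {A, B} is {A, B, C, D, E, F}, the whole schema; {A, B} is a candidate key.
Closure of {A, F} is {A, B, C, D, E, F}, the whole schema; {A, F} is a candidate key.
Any other superkey properly contains one of these, so there are no further candidate keys.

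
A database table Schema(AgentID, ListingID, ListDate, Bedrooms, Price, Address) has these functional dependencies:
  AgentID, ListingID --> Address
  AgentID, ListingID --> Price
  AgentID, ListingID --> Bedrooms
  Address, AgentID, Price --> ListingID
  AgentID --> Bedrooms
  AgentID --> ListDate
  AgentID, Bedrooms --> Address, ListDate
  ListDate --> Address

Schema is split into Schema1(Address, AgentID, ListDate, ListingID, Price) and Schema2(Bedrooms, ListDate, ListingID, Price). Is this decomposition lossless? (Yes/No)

No

Schema1 ∩ Schema2 = {ListDate, ListingID, Price}; its closure under F is {Address, ListDate, ListingID, Price}.
The closure covers neither Schema1 nor Schema2 entirely; the join is not lossless.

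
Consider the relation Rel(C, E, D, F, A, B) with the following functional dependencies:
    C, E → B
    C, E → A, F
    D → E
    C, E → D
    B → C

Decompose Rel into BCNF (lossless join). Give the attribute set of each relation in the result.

{A, B, D, F}; {B, C}; {D, E}

Candidate keys of the original relation: {B, D}, {B, E}, {C, D}, {C, E}.
Within {A, B, C, D, E, F}: {D}⁺ ∩ {A, B, C, D, E, F} = {D, E}, not the whole set, so D → E violates BCNF; decompose into {D, E} and {A, B, C, D, F}.
{D, E}: every determinant is a superkey — BCNF.
Within {A, B, C, D, F}: {B}⁺ ∩ {A, B, C, D, F} = {B, C}, not the whole set, so B → C violates BCNF; decompose into {B, C} and {A, B, D, F}.
{B, C}: every determinant is a superkey — BCNF.
{A, B, D, F}: every determinant is a superkey — BCNF.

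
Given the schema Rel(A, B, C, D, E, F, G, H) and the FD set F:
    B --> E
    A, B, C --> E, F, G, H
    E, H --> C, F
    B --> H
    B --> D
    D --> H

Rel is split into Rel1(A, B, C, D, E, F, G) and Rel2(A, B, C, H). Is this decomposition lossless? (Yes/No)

Rel1 ∩ Rel2 = {A, B, C}; its closure under F is {A, B, C, D, E, F, G, H}.
This includes all of Rel1, so the common attributes are a superkey of Rel1 — the join is lossless.

Yes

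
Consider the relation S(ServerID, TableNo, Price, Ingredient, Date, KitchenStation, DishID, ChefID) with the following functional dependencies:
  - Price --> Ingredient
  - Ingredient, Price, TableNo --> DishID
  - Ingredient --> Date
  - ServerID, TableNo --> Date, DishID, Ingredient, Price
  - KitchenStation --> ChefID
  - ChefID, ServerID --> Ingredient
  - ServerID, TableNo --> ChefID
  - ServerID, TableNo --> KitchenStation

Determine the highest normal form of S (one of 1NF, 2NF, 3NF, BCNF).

2NF

Candidate key: {ServerID, TableNo}. Prime attributes: {ServerID, TableNo}.
Price --> Ingredient: {Price}⁺ = {Date, Ingredient, Price}, which is not all of the attributes, so the left side is not a superkey — BCNF is violated.
Price --> Ingredient has non-prime {Ingredient} on the right and a non-superkey on the left, so 3NF fails.
No proper subset of a key has a non-prime attribute in its closure, so there is no partial dependency; 2NF holds.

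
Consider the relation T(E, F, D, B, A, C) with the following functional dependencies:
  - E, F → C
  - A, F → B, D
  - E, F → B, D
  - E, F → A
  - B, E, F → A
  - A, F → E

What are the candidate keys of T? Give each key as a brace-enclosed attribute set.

{A, F}, {E, F}

No FD produces {F}, so it must be in every candidate key.
Closure of {A, F} is {A, B, C, D, E, F}, the whole schema; {A, F} is a candidate key.
Closure of {E, F} is {A, B, C, D, E, F}, the whole schema; {E, F} is a candidate key.
Any other superkey properly contains one of these, so there are no further candidate keys.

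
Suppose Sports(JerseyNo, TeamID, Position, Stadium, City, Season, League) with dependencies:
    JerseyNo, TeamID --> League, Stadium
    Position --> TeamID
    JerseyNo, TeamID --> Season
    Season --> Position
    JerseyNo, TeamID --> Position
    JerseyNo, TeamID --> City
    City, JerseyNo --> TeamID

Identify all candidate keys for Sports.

No FD produces {JerseyNo}, so it must be in every candidate key.
{City, JerseyNo}⁺ = {City, JerseyNo, League, Position, Season, Stadium, TeamID} — all of the relation — so {City, JerseyNo} is a candidate key.
{JerseyNo, Position}⁺ = {City, JerseyNo, League, Position, Season, Stadium, TeamID} — all of the relation — so {JerseyNo, Position} is a candidate key.
{JerseyNo, Season}⁺ = {City, JerseyNo, League, Position, Season, Stadium, TeamID} — all of the relation — so {JerseyNo, Season} is a candidate key.
{JerseyNo, TeamID}⁺ = {City, JerseyNo, League, Position, Season, Stadium, TeamID} — all of the relation — so {JerseyNo, TeamID} is a candidate key.
These are minimal and exhaustive — every other superkey contains one of them.

{City, JerseyNo}, {JerseyNo, Position}, {JerseyNo, Season}, {JerseyNo, TeamID}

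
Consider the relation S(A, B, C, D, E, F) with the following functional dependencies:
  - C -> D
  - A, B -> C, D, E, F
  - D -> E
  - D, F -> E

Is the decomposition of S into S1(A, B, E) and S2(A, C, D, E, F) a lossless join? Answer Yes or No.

No

The shared attributes are {A, E} and {A, E}⁺ = {A, E}.
S1 ⊄ {A, E} and S2 ⊄ {A, E}, so the split is lossy.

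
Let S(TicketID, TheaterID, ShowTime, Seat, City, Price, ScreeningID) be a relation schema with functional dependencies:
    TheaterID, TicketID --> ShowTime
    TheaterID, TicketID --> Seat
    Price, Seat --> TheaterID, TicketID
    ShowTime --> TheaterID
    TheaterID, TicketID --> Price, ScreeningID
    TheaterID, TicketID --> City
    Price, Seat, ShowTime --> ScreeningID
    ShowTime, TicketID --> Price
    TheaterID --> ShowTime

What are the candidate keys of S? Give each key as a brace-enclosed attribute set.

{Price, Seat}, {ShowTime, TicketID}, {TheaterID, TicketID}

Closure of {Price, Seat} is {City, Price, ScreeningID, Seat, ShowTime, TheaterID, TicketID}, the whole schema; {Price, Seat} is a candidate key.
Closure of {ShowTime, TicketID} is {City, Price, ScreeningID, Seat, ShowTime, TheaterID, TicketID}, the whole schema; {ShowTime, TicketID} is a candidate key.
Closure of {TheaterID, TicketID} is {City, Price, ScreeningID, Seat, ShowTime, TheaterID, TicketID}, the whole schema; {TheaterID, TicketID} is a candidate key.
Any other superkey properly contains one of these, so there are no further candidate keys.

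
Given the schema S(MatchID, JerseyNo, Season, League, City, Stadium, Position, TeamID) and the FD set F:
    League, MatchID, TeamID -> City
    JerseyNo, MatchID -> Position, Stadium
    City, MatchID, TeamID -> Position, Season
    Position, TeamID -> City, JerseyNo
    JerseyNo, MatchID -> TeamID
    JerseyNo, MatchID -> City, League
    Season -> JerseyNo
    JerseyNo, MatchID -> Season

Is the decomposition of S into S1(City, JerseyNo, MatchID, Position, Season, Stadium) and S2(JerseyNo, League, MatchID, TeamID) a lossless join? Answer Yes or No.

Common attributes: {JerseyNo, MatchID}; their closure is {City, JerseyNo, League, MatchID, Position, Season, Stadium, TeamID}.
Since S1 ⊆ {City, JerseyNo, League, MatchID, Position, Season, Stadium, TeamID}, the intersection is a superkey of S1; the decomposition is lossless.

Yes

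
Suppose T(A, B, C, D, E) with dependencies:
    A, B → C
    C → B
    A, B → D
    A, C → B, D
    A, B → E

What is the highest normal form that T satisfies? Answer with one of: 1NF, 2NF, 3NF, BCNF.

3NF

Candidate keys: {A, B}, {A, C}. Prime attributes: {A, B, C}.
C → B breaks BCNF: {C}⁺ = {B, C}, so {C} is not a superkey.
Since {B} ⊆ prime attributes and every other non-superkey FD also has a prime right side, the schema is in 3NF.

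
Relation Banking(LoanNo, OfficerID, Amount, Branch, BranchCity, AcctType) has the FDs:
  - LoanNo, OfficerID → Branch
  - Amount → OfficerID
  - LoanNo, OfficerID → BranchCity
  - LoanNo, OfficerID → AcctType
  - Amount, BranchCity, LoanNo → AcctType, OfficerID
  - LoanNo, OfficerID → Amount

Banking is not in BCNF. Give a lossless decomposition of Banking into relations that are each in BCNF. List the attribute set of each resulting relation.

Candidate keys of the original relation: {Amount, LoanNo}, {LoanNo, OfficerID}.
{AcctType, Amount, Branch, BranchCity, LoanNo, OfficerID}: {Amount} determines {Amount, OfficerID} here but is not a superkey — split on Amount → OfficerID, giving {Amount, OfficerID} and {AcctType, Amount, Branch, BranchCity, LoanNo}.
{Amount, OfficerID} is in BCNF.
{AcctType, Amount, Branch, BranchCity, LoanNo} is in BCNF.

{AcctType, Amount, Branch, BranchCity, LoanNo}; {Amount, OfficerID}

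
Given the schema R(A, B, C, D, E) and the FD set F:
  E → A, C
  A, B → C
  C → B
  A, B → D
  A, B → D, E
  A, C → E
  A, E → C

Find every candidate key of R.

{E}⁺ = {A, B, C, D, E} — all of the relation — so {E} is a candidate key.
{A, B}⁺ = {A, B, C, D, E} — all of the relation — so {A, B} is a candidate key.
{A, C}⁺ = {A, B, C, D, E} — all of the relation — so {A, C} is a candidate key.
Any other superkey properly contains one of these, so there are no further candidate keys.

{A, B}, {A, C}, {E}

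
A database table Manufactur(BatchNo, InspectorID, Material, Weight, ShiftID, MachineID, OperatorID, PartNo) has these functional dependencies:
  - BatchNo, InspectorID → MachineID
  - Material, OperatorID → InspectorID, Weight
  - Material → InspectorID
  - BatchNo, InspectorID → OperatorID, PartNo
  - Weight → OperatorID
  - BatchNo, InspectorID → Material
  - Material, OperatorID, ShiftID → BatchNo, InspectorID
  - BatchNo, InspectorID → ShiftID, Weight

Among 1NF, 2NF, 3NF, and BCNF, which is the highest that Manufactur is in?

3NF

Candidate keys: {BatchNo, InspectorID}, {BatchNo, Material}, {Material, OperatorID, ShiftID}, {Material, ShiftID, Weight}. Prime attributes: {BatchNo, InspectorID, Material, OperatorID, ShiftID, Weight}.
Material, OperatorID → InspectorID, Weight: {Material, OperatorID}⁺ = {InspectorID, Material, OperatorID, Weight}, which is not all of the attributes, so the left side is not a superkey — BCNF is violated.
Its right-hand attributes {InspectorID, Weight} are all prime, as are those of every other non-superkey FD — the relation is in 3NF.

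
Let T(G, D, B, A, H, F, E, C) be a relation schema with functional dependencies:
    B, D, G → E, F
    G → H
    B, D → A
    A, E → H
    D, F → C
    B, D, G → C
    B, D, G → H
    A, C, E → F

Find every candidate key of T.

{B, D, G} never appear on the right of any FD, so every key must include all of them.
{B, D, G}⁺ = {A, B, C, D, E, F, G, H} — all of the relation — so {B, D, G} is a candidate key.
No other minimal set has full closure, so this is the only candidate key.

{B, D, G}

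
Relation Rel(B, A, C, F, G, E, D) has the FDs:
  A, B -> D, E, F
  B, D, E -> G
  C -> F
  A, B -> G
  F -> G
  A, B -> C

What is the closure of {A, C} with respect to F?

Start with {A, C}.
C -> F applies; add {F} → now {A, C, F}.
F -> G applies; add {G} → now {A, C, F, G}.
No further FD applies.

{A, C, F, G}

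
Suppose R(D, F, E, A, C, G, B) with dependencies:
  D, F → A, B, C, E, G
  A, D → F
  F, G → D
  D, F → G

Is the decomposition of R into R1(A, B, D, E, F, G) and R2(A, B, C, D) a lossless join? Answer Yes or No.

Yes

Common attributes: {A, B, D}; their closure is {A, B, C, D, E, F, G}.
Since R1 ⊆ {A, B, C, D, E, F, G}, the intersection is a superkey of R1; the decomposition is lossless.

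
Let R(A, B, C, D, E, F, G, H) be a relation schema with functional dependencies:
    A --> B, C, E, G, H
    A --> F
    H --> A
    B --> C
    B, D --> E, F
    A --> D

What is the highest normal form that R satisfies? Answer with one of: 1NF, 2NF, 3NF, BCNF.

2NF

Candidate keys: {A}, {H}. Prime attributes: {A, H}.
B --> C: {B}⁺ = {B, C}, which is not all of the attributes, so the left side is not a superkey — BCNF is violated.
Because {C} is non-prime and the left side of B --> C is not a superkey, the relation is not in 3NF.
Every candidate key is a single attribute, so no partial dependency is possible; 2NF holds.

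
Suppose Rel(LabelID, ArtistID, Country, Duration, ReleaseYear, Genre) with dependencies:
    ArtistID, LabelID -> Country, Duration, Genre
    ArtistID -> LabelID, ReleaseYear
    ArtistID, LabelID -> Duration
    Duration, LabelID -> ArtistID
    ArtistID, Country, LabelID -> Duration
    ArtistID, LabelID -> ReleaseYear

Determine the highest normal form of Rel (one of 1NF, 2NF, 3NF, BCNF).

BCNF

Candidate keys: {ArtistID}, {Duration, LabelID}. Prime attributes: {ArtistID, Duration, LabelID}.
Each dependency's left side is a superkey — BCNF holds.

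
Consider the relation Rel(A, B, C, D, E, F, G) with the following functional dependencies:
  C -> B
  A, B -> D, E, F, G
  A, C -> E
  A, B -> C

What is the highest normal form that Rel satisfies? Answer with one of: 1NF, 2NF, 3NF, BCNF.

3NF

Candidate keys: {A, B}, {A, C}. Prime attributes: {A, B, C}.
C -> B: {C}⁺ = {B, C}, which is not all of the attributes, so the left side is not a superkey — BCNF is violated.
But every attribute on its right side ({B}) is prime, and the same holds for every other non-superkey FD, so 3NF still holds.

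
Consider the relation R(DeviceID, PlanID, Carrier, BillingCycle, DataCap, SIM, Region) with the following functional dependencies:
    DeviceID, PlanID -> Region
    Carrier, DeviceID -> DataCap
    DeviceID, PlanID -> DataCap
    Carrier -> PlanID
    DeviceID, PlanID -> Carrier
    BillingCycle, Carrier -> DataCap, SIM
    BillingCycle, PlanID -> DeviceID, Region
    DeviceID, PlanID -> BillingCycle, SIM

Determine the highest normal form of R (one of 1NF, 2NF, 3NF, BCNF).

3NF

Candidate keys: {BillingCycle, Carrier}, {BillingCycle, PlanID}, {Carrier, DeviceID}, {DeviceID, PlanID}. Prime attributes: {BillingCycle, Carrier, DeviceID, PlanID}.
Carrier -> PlanID breaks BCNF: {Carrier}⁺ = {Carrier, PlanID}, so {Carrier} is not a superkey.
But every attribute on its right side ({PlanID}) is prime, and the same holds for every other non-superkey FD, so 3NF still holds.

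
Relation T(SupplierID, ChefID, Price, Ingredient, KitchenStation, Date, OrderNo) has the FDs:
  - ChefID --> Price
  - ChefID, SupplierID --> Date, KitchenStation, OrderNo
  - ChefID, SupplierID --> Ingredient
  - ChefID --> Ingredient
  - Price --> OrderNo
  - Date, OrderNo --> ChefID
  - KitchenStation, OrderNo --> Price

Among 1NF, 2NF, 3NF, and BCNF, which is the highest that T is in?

1NF

Candidate keys: {ChefID, SupplierID}, {Date, OrderNo, SupplierID}, {Date, Price, SupplierID}. Prime attributes: {ChefID, Date, OrderNo, Price, SupplierID}.
ChefID --> Price: {ChefID}⁺ = {ChefID, Ingredient, OrderNo, Price}, which is not all of the attributes, so the left side is not a superkey — BCNF is violated.
ChefID --> Ingredient determines the non-prime attribute {Ingredient} from a non-superkey — 3NF is violated.
Since {ChefID} ⊂ {ChefID, SupplierID} and {ChefID}⁺ ⊇ {Ingredient} with {Ingredient} non-prime, there is a partial dependency; 2NF fails.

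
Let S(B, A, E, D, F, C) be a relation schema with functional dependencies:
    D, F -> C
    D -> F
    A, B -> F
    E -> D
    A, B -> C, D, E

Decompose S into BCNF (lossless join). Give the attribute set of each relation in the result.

{A, B, E}; {C, D, F}; {D, E}

Candidate key of the original relation: {A, B}.
Within {A, B, C, D, E, F}: {D, F}⁺ ∩ {A, B, C, D, E, F} = {C, D, F}, not the whole set, so D, F -> C violates BCNF; decompose into {C, D, F} and {A, B, D, E, F}.
{C, D, F} is in BCNF.
Within {A, B, D, E, F}: {D}⁺ ∩ {A, B, D, E, F} = {D, F}, not the whole set, so D -> F violates BCNF; decompose into {D, F} and {A, B, D, E}.
{D, F} is in BCNF.
Within {A, B, D, E}: {E}⁺ ∩ {A, B, D, E} = {D, E}, not the whole set, so E -> D violates BCNF; decompose into {D, E} and {A, B, E}.
{D, E} is in BCNF.
{A, B, E} is in BCNF.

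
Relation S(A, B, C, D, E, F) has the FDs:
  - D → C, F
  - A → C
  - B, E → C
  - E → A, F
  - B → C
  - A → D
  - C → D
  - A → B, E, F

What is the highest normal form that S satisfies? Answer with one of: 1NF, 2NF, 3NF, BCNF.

Candidate keys: {A}, {E}. Prime attributes: {A, E}.
D → C, F breaks BCNF: {D}⁺ = {C, D, F}, so {D} is not a superkey.
Because {C, F} are non-prime and the left side of D → C, F is not a superkey, the relation is not in 3NF.
With only single-attribute keys there can be no partial dependency, so 2NF holds.

2NF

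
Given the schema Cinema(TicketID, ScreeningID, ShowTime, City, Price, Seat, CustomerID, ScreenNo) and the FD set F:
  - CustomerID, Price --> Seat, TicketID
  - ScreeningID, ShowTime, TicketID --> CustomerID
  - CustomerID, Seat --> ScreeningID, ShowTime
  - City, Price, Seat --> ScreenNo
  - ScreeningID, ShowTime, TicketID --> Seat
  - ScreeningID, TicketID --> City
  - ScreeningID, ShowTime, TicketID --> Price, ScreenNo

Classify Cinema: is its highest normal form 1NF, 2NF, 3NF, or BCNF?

Candidate keys: {CustomerID, Price}, {CustomerID, Seat, TicketID}, {ScreeningID, ShowTime, TicketID}. Prime attributes: {CustomerID, Price, ScreeningID, Seat, ShowTime, TicketID}.
CustomerID, Seat --> ScreeningID, ShowTime: {CustomerID, Seat}⁺ = {CustomerID, ScreeningID, Seat, ShowTime}, which is not all of the attributes, so the left side is not a superkey — BCNF is violated.
City, Price, Seat --> ScreenNo determines the non-prime attribute {ScreenNo} from a non-superkey — 3NF is violated.
{ScreeningID, TicketID} is a proper subset of the key {ScreeningID, ShowTime, TicketID}, and {ScreeningID, TicketID}⁺ contains the non-prime attribute {City} — a partial dependency, so 2NF is violated.

1NF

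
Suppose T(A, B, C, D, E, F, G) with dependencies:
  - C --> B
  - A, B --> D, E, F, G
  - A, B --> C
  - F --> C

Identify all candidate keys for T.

{A, B}, {A, C}, {A, F}

{A} never appears on the right of any FD, so every key must include it.
{A, B}⁺ = {A, B, C, D, E, F, G}, which is every attribute, so {A, B} is a candidate key.
{A, C}⁺ = {A, B, C, D, E, F, G}, which is every attribute, so {A, C} is a candidate key.
{A, F}⁺ = {A, B, C, D, E, F, G}, which is every attribute, so {A, F} is a candidate key.
No proper subset of any of these is a key, and no other minimal superkey exists.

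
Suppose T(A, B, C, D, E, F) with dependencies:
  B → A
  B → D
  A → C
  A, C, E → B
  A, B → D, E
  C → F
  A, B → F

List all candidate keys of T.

{B}⁺ = {A, B, C, D, E, F}, which is every attribute, so {B} is a candidate key.
{A, E}⁺ = {A, B, C, D, E, F}, which is every attribute, so {A, E} is a candidate key.
Any other superkey properly contains one of these, so there are no further candidate keys.

{A, E}, {B}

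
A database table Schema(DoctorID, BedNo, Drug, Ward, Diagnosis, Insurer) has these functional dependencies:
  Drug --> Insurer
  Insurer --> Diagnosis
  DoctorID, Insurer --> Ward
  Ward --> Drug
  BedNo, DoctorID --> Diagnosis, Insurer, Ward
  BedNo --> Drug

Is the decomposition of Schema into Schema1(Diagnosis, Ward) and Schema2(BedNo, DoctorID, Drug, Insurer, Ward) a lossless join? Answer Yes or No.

Yes

Schema1 ∩ Schema2 = {Ward}; its closure under F is {Diagnosis, Drug, Insurer, Ward}.
This includes all of Schema1, so the common attributes are a superkey of Schema1 — the join is lossless.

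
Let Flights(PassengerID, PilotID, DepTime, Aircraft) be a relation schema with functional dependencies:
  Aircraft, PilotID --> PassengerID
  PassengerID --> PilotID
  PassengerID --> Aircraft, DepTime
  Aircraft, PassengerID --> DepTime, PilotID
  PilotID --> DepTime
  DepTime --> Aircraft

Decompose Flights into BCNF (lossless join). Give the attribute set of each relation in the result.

{Aircraft, DepTime}; {DepTime, PassengerID, PilotID}

Candidate keys of the original relation: {PassengerID}, {PilotID}.
{Aircraft, DepTime, PassengerID, PilotID}: {DepTime} determines {Aircraft, DepTime} here but is not a superkey — split on DepTime --> Aircraft, giving {Aircraft, DepTime} and {DepTime, PassengerID, PilotID}.
{Aircraft, DepTime} is in BCNF.
{DepTime, PassengerID, PilotID} is in BCNF.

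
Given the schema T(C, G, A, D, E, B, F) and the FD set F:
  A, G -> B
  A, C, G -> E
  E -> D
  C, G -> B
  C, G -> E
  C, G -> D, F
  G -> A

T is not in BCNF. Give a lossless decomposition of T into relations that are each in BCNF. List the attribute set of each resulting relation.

{A, B, G}; {C, E, F, G}; {D, E}

Candidate key of the original relation: {C, G}.
In {A, B, C, D, E, F, G}, {A, G} is not a superkey ({A, G}⁺ restricted to this set is {A, B, G}), so split on A, G -> B into {A, B, G} and {A, C, D, E, F, G}.
{A, B, G} has no BCNF violation.
In {A, C, D, E, F, G}, {E} is not a superkey ({E}⁺ restricted to this set is {D, E}), so split on E -> D into {D, E} and {A, C, E, F, G}.
{D, E} has no BCNF violation.
In {A, C, E, F, G}, {G} is not a superkey ({G}⁺ restricted to this set is {A, G}), so split on G -> A into {A, G} and {C, E, F, G}.
{A, G} has no BCNF violation.
{C, E, F, G} has no BCNF violation.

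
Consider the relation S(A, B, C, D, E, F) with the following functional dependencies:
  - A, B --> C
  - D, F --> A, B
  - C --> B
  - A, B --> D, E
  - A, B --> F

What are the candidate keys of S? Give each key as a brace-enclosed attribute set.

{A, B} is a candidate key since {A, B}⁺ = {A, B, C, D, E, F} covers every attribute.
{A, C} is a candidate key since {A, C}⁺ = {A, B, C, D, E, F} covers every attribute.
{D, F} is a candidate key since {D, F}⁺ = {A, B, C, D, E, F} covers every attribute.
No proper subset of any of these is a key, and no other minimal superkey exists.

{A, B}, {A, C}, {D, F}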